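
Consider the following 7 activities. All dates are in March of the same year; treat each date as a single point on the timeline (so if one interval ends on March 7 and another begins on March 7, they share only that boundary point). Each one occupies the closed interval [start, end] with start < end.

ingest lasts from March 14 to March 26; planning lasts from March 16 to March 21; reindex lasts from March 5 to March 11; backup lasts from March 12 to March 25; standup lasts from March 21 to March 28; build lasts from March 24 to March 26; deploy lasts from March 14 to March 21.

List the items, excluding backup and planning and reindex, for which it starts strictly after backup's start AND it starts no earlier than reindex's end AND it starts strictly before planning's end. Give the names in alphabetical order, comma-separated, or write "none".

deploy, ingest

Conditions: its start is strictly after backup's start (X.start > March 12) AND its start is no earlier than reindex's end (X.start >= March 11) AND its start is strictly before planning's end (X.start < March 21).
build: start March 24 > March 12? ✓; start March 24 >= March 11? ✓; start March 24 < March 21? ✗ → no.
deploy: start March 14 > March 12? ✓; start March 14 >= March 11? ✓; start March 14 < March 21? ✓ → yes.
ingest: start March 14 > March 12? ✓; start March 14 >= March 11? ✓; start March 14 < March 21? ✓ → yes.
standup: start March 21 > March 12? ✓; start March 21 >= March 11? ✓; start March 21 < March 21? ✗ → no.
Result: deploy, ingest.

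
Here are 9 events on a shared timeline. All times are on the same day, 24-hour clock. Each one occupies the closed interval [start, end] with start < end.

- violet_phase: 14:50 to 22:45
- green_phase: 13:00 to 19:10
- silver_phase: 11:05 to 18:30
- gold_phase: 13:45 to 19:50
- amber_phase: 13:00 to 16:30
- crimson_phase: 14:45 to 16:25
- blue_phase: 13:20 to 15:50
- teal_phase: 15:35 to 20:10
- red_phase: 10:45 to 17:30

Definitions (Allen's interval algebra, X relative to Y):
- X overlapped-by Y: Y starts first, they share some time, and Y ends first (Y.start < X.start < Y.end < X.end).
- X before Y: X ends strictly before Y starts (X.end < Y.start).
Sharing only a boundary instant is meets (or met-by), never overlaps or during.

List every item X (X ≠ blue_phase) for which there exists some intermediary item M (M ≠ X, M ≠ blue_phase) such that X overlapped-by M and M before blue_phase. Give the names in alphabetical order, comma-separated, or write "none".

none

Target blue_phase = [13:20, 15:50].
Intermediaries M with M before blue_phase: none.
Union: none.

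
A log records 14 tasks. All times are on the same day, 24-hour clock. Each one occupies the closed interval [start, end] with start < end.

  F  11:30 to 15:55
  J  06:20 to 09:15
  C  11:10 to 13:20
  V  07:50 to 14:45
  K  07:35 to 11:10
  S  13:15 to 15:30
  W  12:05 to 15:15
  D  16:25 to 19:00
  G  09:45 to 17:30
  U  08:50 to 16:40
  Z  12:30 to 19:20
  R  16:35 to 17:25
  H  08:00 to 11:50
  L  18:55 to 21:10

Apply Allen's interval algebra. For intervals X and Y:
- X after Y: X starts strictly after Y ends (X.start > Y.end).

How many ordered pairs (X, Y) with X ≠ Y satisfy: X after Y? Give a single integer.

40

Checking all 182 ordered pairs for relation 'after'; matching pairs in alphabetical order:
(C, J): C after J ✓
(D, C): D after C ✓
(D, F): D after F ✓
(D, H): D after H ✓
(D, J): D after J ✓
(D, K): D after K ✓
(D, S): D after S ✓
(D, V): D after V ✓
(D, W): D after W ✓
(F, J): F after J ✓
(F, K): F after K ✓
(G, J): G after J ✓
(L, C): L after C ✓
(L, F): L after F ✓
(L, G): L after G ✓
(L, H): L after H ✓
(L, J): L after J ✓
(L, K): L after K ✓
(L, R): L after R ✓
(L, S): L after S ✓
(L, U): L after U ✓
(L, V): L after V ✓
(L, W): L after W ✓
(R, C): R after C ✓
... plus 16 further pairs not listed.
Count: 40.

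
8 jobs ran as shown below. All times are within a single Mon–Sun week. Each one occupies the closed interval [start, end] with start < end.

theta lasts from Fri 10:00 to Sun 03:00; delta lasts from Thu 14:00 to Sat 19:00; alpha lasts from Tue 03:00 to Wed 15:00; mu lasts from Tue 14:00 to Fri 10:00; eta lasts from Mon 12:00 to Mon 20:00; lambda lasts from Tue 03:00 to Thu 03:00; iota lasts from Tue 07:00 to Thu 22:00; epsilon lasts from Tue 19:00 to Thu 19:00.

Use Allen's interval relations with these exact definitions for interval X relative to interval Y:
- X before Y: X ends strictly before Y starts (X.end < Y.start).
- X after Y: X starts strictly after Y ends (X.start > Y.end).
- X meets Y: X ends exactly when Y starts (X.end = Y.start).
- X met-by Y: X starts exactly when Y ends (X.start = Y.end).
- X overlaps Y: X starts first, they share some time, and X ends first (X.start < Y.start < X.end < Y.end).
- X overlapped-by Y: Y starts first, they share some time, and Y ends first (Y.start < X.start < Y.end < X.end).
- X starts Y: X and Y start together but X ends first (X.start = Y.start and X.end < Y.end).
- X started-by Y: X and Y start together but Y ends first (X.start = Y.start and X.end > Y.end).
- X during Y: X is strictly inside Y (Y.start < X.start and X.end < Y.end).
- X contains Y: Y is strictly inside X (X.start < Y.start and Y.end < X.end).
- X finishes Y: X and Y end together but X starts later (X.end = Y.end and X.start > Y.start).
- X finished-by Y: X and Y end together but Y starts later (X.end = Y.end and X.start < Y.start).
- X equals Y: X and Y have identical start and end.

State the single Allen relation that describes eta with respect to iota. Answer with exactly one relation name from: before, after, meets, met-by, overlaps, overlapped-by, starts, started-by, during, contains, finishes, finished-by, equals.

eta = [Mon 12:00, Mon 20:00]; iota = [Tue 07:00, Thu 22:00].
Compare endpoints: eta.start < iota.start, eta.start < iota.end, eta.end < iota.start, eta.end < iota.end.
That pattern is 'before'.

before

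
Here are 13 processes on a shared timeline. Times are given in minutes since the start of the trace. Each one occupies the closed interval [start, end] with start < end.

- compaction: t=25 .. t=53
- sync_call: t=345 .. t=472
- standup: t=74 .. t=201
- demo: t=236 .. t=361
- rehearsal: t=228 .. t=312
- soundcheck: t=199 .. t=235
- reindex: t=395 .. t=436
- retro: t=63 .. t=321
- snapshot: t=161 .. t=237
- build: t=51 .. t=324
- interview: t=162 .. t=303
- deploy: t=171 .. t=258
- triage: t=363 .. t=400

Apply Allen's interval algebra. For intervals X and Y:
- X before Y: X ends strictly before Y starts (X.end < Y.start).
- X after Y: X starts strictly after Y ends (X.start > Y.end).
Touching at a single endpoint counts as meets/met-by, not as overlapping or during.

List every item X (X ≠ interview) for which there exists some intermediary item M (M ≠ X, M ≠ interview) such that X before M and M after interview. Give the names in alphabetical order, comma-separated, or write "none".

build, compaction, demo, deploy, rehearsal, retro, snapshot, soundcheck, standup

Target interview = [t=162, t=303].
Intermediaries M with M after interview: reindex, sync_call, triage.
Via reindex — items with X before reindex: build, compaction, demo, deploy, rehearsal, retro, snapshot, soundcheck, standup.
Via sync_call — items with X before sync_call: build, compaction, deploy, rehearsal, retro, snapshot, soundcheck, standup.
Via triage — items with X before triage: build, compaction, demo, deploy, rehearsal, retro, snapshot, soundcheck, standup.
Union: build, compaction, demo, deploy, rehearsal, retro, snapshot, soundcheck, standup.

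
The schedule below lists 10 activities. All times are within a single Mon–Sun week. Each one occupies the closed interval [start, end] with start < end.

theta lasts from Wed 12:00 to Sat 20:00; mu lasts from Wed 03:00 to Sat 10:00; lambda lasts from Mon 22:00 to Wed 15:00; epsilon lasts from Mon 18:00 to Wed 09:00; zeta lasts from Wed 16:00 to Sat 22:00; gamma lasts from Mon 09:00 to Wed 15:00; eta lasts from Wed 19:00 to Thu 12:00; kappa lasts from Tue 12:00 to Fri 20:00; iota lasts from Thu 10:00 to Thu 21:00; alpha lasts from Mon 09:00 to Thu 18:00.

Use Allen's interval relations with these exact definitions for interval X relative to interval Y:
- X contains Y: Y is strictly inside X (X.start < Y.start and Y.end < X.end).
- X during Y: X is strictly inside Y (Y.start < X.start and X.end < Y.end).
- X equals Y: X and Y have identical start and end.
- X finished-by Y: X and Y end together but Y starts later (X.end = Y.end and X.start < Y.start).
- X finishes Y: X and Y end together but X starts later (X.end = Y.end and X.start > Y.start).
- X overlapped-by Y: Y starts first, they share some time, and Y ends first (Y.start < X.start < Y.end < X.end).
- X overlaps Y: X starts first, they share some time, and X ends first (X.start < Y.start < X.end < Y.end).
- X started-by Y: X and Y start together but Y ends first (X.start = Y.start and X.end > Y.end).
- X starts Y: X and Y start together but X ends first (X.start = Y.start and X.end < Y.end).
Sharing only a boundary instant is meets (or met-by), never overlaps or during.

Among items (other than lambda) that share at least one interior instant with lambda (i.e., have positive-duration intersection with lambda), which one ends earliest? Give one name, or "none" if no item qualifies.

Target lambda = [Mon 22:00, Wed 15:00].
alpha [Mon 09:00, Thu 18:00] → contains → candidate.
epsilon [Mon 18:00, Wed 09:00] → overlaps → candidate.
eta [Wed 19:00, Thu 12:00] → after → excluded.
gamma [Mon 09:00, Wed 15:00] → finished-by → candidate.
iota [Thu 10:00, Thu 21:00] → after → excluded.
kappa [Tue 12:00, Fri 20:00] → overlapped-by → candidate.
mu [Wed 03:00, Sat 10:00] → overlapped-by → candidate.
theta [Wed 12:00, Sat 20:00] → overlapped-by → candidate.
zeta [Wed 16:00, Sat 22:00] → after → excluded.
Among candidates, earliest end is Wed 09:00 → epsilon.

epsilon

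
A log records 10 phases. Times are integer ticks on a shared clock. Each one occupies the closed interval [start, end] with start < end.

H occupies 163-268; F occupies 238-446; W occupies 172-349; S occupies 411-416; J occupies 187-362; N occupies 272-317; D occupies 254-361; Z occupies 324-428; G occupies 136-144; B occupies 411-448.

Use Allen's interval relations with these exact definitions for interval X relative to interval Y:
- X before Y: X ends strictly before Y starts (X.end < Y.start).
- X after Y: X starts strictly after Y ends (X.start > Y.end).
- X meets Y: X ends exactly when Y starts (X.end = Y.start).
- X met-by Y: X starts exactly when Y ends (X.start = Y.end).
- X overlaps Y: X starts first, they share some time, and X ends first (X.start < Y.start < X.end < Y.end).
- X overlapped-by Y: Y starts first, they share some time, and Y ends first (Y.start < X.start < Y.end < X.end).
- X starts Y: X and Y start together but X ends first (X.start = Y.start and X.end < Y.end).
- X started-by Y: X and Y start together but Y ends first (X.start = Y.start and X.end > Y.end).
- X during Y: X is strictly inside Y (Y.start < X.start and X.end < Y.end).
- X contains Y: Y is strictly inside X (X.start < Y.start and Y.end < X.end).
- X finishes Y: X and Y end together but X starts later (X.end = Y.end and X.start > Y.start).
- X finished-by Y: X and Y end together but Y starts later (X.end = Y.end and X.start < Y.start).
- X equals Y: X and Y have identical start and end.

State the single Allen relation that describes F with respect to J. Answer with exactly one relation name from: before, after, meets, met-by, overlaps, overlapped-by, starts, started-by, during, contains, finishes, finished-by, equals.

F = [238, 446]; J = [187, 362].
Compare endpoints: F.start > J.start, F.start < J.end, F.end > J.start, F.end > J.end.
That pattern is 'overlapped-by'.

overlapped-by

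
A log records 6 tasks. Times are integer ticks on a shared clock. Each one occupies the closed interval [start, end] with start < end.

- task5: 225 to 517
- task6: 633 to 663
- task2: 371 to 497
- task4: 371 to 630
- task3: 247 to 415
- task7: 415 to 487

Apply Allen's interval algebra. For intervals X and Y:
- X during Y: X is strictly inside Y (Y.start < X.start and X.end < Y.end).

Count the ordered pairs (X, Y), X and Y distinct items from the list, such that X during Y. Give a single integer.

5

Checking all 30 ordered pairs for relation 'during'; matching pairs in alphabetical order:
(task2, task5): task2 during task5 ✓
(task3, task5): task3 during task5 ✓
(task7, task2): task7 during task2 ✓
(task7, task4): task7 during task4 ✓
(task7, task5): task7 during task5 ✓
Count: 5.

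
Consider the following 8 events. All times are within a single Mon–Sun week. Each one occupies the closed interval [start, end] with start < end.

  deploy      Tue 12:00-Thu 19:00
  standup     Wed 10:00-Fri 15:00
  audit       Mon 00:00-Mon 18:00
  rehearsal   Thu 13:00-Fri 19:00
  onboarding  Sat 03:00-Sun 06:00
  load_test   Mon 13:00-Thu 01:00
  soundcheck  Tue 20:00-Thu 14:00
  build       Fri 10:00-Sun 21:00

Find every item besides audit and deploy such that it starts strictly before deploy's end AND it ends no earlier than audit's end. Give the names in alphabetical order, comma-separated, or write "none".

load_test, rehearsal, soundcheck, standup

Conditions: its start is strictly before deploy's end (X.start < Thu 19:00) AND its end is no earlier than audit's end (X.end >= Mon 18:00).
build: start Fri 10:00 < Thu 19:00? ✗; end Sun 21:00 >= Mon 18:00? ✓ → no.
load_test: start Mon 13:00 < Thu 19:00? ✓; end Thu 01:00 >= Mon 18:00? ✓ → yes.
onboarding: start Sat 03:00 < Thu 19:00? ✗; end Sun 06:00 >= Mon 18:00? ✓ → no.
rehearsal: start Thu 13:00 < Thu 19:00? ✓; end Fri 19:00 >= Mon 18:00? ✓ → yes.
soundcheck: start Tue 20:00 < Thu 19:00? ✓; end Thu 14:00 >= Mon 18:00? ✓ → yes.
standup: start Wed 10:00 < Thu 19:00? ✓; end Fri 15:00 >= Mon 18:00? ✓ → yes.
Result: load_test, rehearsal, soundcheck, standup.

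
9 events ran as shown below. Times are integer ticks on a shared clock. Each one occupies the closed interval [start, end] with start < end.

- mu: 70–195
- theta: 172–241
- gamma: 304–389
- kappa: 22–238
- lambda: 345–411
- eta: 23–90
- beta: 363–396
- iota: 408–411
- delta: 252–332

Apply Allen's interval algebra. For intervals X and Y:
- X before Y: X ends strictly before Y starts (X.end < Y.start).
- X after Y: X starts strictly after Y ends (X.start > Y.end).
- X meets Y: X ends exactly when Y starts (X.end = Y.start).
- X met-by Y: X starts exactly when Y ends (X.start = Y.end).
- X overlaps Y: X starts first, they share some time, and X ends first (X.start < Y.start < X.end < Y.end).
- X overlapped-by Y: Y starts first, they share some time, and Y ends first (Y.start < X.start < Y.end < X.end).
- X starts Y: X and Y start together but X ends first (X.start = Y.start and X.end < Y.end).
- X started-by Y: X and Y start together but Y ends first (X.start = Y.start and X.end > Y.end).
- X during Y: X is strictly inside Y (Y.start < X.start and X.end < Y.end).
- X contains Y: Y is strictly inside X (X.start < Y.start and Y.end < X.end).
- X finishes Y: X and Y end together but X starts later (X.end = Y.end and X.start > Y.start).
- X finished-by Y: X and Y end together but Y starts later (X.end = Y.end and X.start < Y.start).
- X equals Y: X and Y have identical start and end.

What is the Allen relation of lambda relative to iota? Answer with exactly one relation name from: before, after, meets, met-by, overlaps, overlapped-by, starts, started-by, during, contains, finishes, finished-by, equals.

lambda = [345, 411]; iota = [408, 411].
Compare endpoints: lambda.start < iota.start, lambda.start < iota.end, lambda.end > iota.start, lambda.end = iota.end.
That pattern is 'finished-by'.

finished-by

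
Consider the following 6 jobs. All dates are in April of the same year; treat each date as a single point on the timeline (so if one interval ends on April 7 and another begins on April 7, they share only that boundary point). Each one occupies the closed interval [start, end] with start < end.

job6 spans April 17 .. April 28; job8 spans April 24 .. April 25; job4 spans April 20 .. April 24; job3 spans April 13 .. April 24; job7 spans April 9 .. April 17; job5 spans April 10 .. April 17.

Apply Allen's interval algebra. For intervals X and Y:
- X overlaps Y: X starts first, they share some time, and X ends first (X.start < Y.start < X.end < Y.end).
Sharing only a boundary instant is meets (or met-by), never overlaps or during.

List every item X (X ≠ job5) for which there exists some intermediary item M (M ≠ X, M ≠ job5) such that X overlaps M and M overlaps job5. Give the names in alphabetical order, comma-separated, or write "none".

none

Target job5 = [April 10, April 17].
Intermediaries M with M overlaps job5: none.
Union: none.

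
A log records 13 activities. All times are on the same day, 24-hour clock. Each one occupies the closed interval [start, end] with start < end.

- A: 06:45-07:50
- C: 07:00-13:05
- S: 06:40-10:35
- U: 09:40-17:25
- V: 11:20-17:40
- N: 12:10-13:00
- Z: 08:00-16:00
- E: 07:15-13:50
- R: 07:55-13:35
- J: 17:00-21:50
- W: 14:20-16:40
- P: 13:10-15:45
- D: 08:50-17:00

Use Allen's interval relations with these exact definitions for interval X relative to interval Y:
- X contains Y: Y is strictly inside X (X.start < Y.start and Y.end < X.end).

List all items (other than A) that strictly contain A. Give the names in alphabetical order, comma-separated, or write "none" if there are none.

S

Target A = [06:45, 07:50].
C [07:00, 13:05] → overlapped-by → no.
D [08:50, 17:00] → after → no.
E [07:15, 13:50] → overlapped-by → no.
J [17:00, 21:50] → after → no.
N [12:10, 13:00] → after → no.
P [13:10, 15:45] → after → no.
R [07:55, 13:35] → after → no.
S [06:40, 10:35] → contains → yes.
U [09:40, 17:25] → after → no.
V [11:20, 17:40] → after → no.
W [14:20, 16:40] → after → no.
Z [08:00, 16:00] → after → no.
Result: S.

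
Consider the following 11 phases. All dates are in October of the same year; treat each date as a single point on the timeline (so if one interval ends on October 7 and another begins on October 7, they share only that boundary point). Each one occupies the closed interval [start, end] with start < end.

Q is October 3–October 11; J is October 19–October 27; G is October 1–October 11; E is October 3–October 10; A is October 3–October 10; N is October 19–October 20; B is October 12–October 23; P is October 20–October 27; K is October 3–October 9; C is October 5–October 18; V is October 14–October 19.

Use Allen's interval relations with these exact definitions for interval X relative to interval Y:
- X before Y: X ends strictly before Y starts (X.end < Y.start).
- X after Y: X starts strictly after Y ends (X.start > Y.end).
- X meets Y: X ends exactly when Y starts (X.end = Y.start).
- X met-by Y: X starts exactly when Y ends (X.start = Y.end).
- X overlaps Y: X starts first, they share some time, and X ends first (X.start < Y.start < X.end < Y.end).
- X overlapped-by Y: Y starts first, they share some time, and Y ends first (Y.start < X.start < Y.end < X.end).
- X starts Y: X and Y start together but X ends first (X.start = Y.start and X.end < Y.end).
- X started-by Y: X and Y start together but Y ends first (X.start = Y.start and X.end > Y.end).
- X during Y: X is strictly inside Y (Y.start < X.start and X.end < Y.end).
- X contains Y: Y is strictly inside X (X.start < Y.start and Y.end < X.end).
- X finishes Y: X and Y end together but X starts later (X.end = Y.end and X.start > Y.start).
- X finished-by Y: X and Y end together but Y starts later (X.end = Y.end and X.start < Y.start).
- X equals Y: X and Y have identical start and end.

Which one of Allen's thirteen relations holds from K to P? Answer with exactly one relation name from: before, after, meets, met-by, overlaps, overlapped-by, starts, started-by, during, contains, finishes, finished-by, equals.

before

K = [October 3, October 9]; P = [October 20, October 27].
Compare endpoints: K.start < P.start, K.start < P.end, K.end < P.start, K.end < P.end.
That pattern is 'before'.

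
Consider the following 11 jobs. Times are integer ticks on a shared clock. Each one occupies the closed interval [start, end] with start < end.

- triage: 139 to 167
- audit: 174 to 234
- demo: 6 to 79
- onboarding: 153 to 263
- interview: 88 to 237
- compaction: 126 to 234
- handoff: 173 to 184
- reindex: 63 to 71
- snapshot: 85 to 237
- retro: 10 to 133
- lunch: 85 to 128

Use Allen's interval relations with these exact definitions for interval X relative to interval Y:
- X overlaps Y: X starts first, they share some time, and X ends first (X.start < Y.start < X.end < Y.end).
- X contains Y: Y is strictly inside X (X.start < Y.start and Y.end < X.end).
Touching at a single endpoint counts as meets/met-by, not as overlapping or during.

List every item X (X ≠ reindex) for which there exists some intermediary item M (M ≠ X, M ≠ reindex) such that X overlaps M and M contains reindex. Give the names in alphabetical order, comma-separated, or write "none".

demo

Target reindex = [63, 71].
Intermediaries M with M contains reindex: demo, retro.
Via demo — items with X overlaps demo: none.
Via retro — items with X overlaps retro: demo.
Union: demo.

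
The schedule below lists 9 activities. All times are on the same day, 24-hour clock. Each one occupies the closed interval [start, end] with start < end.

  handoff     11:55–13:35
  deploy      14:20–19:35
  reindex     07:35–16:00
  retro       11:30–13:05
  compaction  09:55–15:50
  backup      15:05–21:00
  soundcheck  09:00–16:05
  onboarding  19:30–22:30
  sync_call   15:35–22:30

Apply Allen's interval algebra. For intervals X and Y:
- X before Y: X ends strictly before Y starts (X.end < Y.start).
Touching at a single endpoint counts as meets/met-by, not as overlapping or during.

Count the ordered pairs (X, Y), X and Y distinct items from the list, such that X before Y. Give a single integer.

11

Checking all 72 ordered pairs for relation 'before'; matching pairs in alphabetical order:
(compaction, onboarding): compaction before onboarding ✓
(handoff, backup): handoff before backup ✓
(handoff, deploy): handoff before deploy ✓
(handoff, onboarding): handoff before onboarding ✓
(handoff, sync_call): handoff before sync_call ✓
(reindex, onboarding): reindex before onboarding ✓
(retro, backup): retro before backup ✓
(retro, deploy): retro before deploy ✓
(retro, onboarding): retro before onboarding ✓
(retro, sync_call): retro before sync_call ✓
(soundcheck, onboarding): soundcheck before onboarding ✓
Count: 11.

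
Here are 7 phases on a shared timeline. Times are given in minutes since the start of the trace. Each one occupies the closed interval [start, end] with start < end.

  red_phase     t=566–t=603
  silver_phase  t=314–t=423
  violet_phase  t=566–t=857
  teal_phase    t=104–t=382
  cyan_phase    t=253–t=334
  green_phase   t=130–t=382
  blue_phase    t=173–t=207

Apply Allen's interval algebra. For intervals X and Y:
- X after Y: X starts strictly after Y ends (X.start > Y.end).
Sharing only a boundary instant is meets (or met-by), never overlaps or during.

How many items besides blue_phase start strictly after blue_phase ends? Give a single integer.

4

Target blue_phase = [t=173, t=207].
cyan_phase [t=253, t=334] → after → counts.
green_phase [t=130, t=382] → contains → no.
red_phase [t=566, t=603] → after → counts.
silver_phase [t=314, t=423] → after → counts.
teal_phase [t=104, t=382] → contains → no.
violet_phase [t=566, t=857] → after → counts.
Total: 4.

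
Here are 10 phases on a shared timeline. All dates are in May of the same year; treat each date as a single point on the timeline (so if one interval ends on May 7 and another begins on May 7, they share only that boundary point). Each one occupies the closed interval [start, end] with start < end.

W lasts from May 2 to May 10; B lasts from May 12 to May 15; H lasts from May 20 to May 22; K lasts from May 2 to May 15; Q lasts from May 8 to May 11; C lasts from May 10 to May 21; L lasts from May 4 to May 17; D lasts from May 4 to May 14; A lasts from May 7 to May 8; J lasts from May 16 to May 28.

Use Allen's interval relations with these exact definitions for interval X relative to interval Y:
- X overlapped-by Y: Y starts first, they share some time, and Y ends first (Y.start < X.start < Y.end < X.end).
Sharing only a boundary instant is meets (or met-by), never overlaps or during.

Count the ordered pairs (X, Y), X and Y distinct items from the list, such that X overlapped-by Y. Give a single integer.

12

Checking all 90 ordered pairs for relation 'overlapped-by'; matching pairs in alphabetical order:
(B, D): B overlapped-by D ✓
(C, D): C overlapped-by D ✓
(C, K): C overlapped-by K ✓
(C, L): C overlapped-by L ✓
(C, Q): C overlapped-by Q ✓
(D, W): D overlapped-by W ✓
(H, C): H overlapped-by C ✓
(J, C): J overlapped-by C ✓
(J, L): J overlapped-by L ✓
(L, K): L overlapped-by K ✓
(L, W): L overlapped-by W ✓
(Q, W): Q overlapped-by W ✓
Count: 12.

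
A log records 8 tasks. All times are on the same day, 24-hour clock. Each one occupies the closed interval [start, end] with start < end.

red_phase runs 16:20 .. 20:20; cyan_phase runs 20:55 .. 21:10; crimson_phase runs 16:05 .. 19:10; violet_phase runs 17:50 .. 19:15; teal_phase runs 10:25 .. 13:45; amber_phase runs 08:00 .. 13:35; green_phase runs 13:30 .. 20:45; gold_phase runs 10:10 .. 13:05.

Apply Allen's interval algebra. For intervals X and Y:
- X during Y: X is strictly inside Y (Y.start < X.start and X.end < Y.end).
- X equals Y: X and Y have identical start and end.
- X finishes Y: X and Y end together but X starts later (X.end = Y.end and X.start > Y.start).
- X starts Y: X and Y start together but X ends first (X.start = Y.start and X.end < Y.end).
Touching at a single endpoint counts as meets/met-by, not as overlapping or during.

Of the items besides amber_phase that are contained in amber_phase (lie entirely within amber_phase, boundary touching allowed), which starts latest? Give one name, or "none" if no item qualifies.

gold_phase

Target amber_phase = [08:00, 13:35].
crimson_phase [16:05, 19:10] → after → excluded.
cyan_phase [20:55, 21:10] → after → excluded.
gold_phase [10:10, 13:05] → during → candidate.
green_phase [13:30, 20:45] → overlapped-by → excluded.
red_phase [16:20, 20:20] → after → excluded.
teal_phase [10:25, 13:45] → overlapped-by → excluded.
violet_phase [17:50, 19:15] → after → excluded.
Among candidates, latest start is 10:10 → gold_phase.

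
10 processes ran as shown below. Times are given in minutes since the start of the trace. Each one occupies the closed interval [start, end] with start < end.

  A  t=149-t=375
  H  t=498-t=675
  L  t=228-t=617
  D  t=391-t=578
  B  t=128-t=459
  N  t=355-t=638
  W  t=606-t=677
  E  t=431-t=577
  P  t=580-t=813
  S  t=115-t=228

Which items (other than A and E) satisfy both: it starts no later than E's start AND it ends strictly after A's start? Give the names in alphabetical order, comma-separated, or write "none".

B, D, L, N, S

Conditions: its start is no later than E's start (X.start <= t=431) AND its end is strictly after A's start (X.end > t=149).
B: start t=128 <= t=431? ✓; end t=459 > t=149? ✓ → yes.
D: start t=391 <= t=431? ✓; end t=578 > t=149? ✓ → yes.
H: start t=498 <= t=431? ✗; end t=675 > t=149? ✓ → no.
L: start t=228 <= t=431? ✓; end t=617 > t=149? ✓ → yes.
N: start t=355 <= t=431? ✓; end t=638 > t=149? ✓ → yes.
P: start t=580 <= t=431? ✗; end t=813 > t=149? ✓ → no.
S: start t=115 <= t=431? ✓; end t=228 > t=149? ✓ → yes.
W: start t=606 <= t=431? ✗; end t=677 > t=149? ✓ → no.
Result: B, D, L, N, S.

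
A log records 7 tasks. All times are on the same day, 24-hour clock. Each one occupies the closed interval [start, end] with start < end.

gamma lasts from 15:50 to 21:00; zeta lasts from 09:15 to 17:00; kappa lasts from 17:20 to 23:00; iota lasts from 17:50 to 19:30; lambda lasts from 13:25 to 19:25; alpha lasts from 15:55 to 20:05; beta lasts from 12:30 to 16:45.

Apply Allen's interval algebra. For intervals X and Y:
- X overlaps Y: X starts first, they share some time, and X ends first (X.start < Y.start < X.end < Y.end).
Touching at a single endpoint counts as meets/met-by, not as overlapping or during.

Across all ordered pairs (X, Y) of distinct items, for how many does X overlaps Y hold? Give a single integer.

12

Checking all 42 ordered pairs for relation 'overlaps'; matching pairs in alphabetical order:
(alpha, kappa): alpha overlaps kappa ✓
(beta, alpha): beta overlaps alpha ✓
(beta, gamma): beta overlaps gamma ✓
(beta, lambda): beta overlaps lambda ✓
(gamma, kappa): gamma overlaps kappa ✓
(lambda, alpha): lambda overlaps alpha ✓
(lambda, gamma): lambda overlaps gamma ✓
(lambda, iota): lambda overlaps iota ✓
(lambda, kappa): lambda overlaps kappa ✓
(zeta, alpha): zeta overlaps alpha ✓
(zeta, gamma): zeta overlaps gamma ✓
(zeta, lambda): zeta overlaps lambda ✓
Count: 12.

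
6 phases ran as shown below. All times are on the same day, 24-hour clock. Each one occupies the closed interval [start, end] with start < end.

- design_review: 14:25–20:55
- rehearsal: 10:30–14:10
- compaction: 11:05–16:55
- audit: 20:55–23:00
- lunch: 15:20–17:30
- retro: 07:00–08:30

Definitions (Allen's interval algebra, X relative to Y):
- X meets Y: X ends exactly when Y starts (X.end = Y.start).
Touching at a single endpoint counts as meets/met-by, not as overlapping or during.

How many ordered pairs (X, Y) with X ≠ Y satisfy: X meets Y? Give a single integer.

Checking all 30 ordered pairs for relation 'meets'; matching pairs in alphabetical order:
(design_review, audit): design_review meets audit ✓
Count: 1.

1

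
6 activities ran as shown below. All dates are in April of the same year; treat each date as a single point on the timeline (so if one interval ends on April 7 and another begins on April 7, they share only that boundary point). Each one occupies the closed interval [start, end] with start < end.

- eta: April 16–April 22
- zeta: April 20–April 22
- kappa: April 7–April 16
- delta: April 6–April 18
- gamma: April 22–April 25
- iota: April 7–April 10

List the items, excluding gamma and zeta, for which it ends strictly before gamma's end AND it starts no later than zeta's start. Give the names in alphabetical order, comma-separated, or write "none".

delta, eta, iota, kappa

Conditions: its end is strictly before gamma's end (X.end < April 25) AND its start is no later than zeta's start (X.start <= April 20).
delta: end April 18 < April 25? ✓; start April 6 <= April 20? ✓ → yes.
eta: end April 22 < April 25? ✓; start April 16 <= April 20? ✓ → yes.
iota: end April 10 < April 25? ✓; start April 7 <= April 20? ✓ → yes.
kappa: end April 16 < April 25? ✓; start April 7 <= April 20? ✓ → yes.
Result: delta, eta, iota, kappa.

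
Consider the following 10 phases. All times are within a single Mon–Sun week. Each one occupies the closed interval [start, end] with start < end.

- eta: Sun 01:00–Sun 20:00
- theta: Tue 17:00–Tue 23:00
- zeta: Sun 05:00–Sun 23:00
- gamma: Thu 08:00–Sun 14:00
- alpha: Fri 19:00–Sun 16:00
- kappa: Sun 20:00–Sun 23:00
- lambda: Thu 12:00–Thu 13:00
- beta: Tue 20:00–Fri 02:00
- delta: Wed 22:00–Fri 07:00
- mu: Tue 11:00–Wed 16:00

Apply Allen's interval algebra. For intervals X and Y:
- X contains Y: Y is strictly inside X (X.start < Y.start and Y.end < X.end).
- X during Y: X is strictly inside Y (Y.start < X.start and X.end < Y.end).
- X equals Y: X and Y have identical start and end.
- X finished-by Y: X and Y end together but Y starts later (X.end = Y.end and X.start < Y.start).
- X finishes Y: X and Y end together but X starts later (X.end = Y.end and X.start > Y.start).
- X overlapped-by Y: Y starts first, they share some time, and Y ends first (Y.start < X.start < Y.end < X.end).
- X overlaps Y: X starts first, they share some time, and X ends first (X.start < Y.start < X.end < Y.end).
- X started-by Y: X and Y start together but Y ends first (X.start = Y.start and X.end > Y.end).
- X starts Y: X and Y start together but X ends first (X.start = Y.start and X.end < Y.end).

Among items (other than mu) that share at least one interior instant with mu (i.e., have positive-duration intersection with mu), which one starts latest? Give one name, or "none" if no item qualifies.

beta

Target mu = [Tue 11:00, Wed 16:00].
alpha [Fri 19:00, Sun 16:00] → after → excluded.
beta [Tue 20:00, Fri 02:00] → overlapped-by → candidate.
delta [Wed 22:00, Fri 07:00] → after → excluded.
eta [Sun 01:00, Sun 20:00] → after → excluded.
gamma [Thu 08:00, Sun 14:00] → after → excluded.
kappa [Sun 20:00, Sun 23:00] → after → excluded.
lambda [Thu 12:00, Thu 13:00] → after → excluded.
theta [Tue 17:00, Tue 23:00] → during → candidate.
zeta [Sun 05:00, Sun 23:00] → after → excluded.
Among candidates, latest start is Tue 20:00 → beta.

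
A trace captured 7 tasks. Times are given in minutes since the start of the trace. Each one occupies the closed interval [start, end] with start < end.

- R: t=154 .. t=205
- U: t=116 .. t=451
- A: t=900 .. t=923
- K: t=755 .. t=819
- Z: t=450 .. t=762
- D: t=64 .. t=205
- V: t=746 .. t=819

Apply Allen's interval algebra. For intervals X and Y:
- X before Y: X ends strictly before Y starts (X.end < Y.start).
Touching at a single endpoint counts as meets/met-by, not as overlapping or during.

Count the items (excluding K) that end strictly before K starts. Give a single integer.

Target K = [t=755, t=819].
A [t=900, t=923] → after → no.
D [t=64, t=205] → before → counts.
R [t=154, t=205] → before → counts.
U [t=116, t=451] → before → counts.
V [t=746, t=819] → finished-by → no.
Z [t=450, t=762] → overlaps → no.
Total: 3.

3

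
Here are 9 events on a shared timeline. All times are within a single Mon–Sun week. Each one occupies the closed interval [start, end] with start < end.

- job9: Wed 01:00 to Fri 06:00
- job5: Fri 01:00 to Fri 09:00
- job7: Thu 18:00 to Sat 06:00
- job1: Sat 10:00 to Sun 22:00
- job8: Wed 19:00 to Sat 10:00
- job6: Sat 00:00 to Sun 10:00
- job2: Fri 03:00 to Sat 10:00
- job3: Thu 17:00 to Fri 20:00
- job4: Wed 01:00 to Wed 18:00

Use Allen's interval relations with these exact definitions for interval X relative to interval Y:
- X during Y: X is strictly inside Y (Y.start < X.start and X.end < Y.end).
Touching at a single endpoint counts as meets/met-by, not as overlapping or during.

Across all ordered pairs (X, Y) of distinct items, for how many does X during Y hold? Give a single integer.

5

Checking all 72 ordered pairs for relation 'during'; matching pairs in alphabetical order:
(job3, job8): job3 during job8 ✓
(job5, job3): job5 during job3 ✓
(job5, job7): job5 during job7 ✓
(job5, job8): job5 during job8 ✓
(job7, job8): job7 during job8 ✓
Count: 5.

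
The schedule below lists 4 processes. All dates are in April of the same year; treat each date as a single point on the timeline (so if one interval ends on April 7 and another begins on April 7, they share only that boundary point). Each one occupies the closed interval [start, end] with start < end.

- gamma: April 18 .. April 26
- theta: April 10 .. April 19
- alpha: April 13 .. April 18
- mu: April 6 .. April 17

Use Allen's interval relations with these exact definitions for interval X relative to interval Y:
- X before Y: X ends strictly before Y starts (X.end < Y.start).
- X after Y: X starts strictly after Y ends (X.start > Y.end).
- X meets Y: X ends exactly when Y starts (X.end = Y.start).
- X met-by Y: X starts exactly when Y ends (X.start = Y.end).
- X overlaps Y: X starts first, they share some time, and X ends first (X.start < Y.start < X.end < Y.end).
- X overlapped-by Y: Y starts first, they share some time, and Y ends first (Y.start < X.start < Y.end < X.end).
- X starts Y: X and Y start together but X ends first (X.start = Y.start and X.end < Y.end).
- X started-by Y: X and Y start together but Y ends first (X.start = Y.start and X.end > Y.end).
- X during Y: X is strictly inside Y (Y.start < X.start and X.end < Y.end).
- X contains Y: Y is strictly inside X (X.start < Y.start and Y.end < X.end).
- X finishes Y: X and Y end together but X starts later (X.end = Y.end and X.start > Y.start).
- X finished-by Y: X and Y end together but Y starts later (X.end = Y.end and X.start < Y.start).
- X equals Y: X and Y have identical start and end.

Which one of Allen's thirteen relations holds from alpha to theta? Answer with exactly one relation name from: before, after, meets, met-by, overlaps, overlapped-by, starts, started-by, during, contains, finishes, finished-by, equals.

during

alpha = [April 13, April 18]; theta = [April 10, April 19].
Compare endpoints: alpha.start > theta.start, alpha.start < theta.end, alpha.end > theta.start, alpha.end < theta.end.
That pattern is 'during'.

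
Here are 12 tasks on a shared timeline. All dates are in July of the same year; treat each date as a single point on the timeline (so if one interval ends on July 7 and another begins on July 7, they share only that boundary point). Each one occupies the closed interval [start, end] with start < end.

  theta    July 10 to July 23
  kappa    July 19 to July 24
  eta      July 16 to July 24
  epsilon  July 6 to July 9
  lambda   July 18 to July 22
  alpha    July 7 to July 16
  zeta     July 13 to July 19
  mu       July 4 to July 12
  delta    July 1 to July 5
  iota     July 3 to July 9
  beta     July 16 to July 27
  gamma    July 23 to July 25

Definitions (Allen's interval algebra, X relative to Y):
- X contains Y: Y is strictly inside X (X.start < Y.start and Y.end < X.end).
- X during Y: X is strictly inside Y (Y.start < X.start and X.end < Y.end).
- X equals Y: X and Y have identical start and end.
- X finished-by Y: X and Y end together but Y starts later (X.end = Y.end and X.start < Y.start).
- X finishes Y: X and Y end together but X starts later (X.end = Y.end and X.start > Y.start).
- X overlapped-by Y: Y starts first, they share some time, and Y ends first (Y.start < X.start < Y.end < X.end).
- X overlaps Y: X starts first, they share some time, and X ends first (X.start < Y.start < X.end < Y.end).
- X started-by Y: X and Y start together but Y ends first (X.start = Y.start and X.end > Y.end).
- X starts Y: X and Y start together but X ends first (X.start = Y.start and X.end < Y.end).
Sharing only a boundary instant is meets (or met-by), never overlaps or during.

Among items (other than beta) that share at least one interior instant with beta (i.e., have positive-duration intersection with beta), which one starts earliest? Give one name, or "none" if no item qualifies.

theta

Target beta = [July 16, July 27].
alpha [July 7, July 16] → meets → excluded.
delta [July 1, July 5] → before → excluded.
epsilon [July 6, July 9] → before → excluded.
eta [July 16, July 24] → starts → candidate.
gamma [July 23, July 25] → during → candidate.
iota [July 3, July 9] → before → excluded.
kappa [July 19, July 24] → during → candidate.
lambda [July 18, July 22] → during → candidate.
mu [July 4, July 12] → before → excluded.
theta [July 10, July 23] → overlaps → candidate.
zeta [July 13, July 19] → overlaps → candidate.
Among candidates, earliest start is July 10 → theta.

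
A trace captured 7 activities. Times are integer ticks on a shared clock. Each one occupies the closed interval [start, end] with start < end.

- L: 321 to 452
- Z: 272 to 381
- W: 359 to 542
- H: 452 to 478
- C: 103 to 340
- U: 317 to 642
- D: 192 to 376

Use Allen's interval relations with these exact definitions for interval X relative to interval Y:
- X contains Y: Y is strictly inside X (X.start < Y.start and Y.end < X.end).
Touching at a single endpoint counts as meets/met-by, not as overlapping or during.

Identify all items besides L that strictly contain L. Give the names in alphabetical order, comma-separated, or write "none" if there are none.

Target L = [321, 452].
C [103, 340] → overlaps → no.
D [192, 376] → overlaps → no.
H [452, 478] → met-by → no.
U [317, 642] → contains → yes.
W [359, 542] → overlapped-by → no.
Z [272, 381] → overlaps → no.
Result: U.

U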